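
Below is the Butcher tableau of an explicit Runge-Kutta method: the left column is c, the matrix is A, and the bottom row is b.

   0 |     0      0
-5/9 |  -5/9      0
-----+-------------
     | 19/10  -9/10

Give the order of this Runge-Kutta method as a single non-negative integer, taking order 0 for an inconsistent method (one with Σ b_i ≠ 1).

b = (19/10, -9/10)
c = (0, -5/9)
Σ b_i: 19/10·1 + (-9/10)·1 = 1 ✓
b·c: (-9/10)·(-5/9) = 1/2 ✓; 2 stages ⇒ order 2.

2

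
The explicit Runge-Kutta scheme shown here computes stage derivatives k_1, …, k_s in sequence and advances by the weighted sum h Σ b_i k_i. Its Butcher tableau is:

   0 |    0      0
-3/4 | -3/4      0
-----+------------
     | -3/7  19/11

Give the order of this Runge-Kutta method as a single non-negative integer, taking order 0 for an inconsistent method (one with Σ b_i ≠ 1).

0

b = (-3/7, 19/11)
c = (0, -3/4)
Σ b_i: (-3/7)·1 + 19/11·1 = 100/77 ≠ 1 ⇒ order 0.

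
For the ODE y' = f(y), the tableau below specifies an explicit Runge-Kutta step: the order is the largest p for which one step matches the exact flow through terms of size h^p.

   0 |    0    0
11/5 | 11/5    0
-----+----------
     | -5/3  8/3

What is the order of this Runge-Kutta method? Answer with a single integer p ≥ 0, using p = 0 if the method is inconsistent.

b = (-5/3, 8/3)
c = (0, 11/5)
Σ b_i: (-5/3)·1 + 8/3·1 = 1 ✓
b·c: 8/3·11/5 = 88/15 ≠ 1/2 ⇒ order 1.

1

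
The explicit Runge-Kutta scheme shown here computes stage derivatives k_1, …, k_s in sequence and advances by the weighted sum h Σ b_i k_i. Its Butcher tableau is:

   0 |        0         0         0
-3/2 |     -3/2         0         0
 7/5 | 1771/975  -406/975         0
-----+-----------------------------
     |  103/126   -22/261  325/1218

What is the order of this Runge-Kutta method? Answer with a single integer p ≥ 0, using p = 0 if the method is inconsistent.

b = (103/126, -22/261, 325/1218)
c = (0, -3/2, 7/5)
Ac = (0, 0, 203/325)
Σ b_i: 103/126·1 + (-22/261)·1 + 325/1218·1 = 1 ✓
b·c: (-22/261)·(-3/2) + 325/1218·7/5 = 1/2 ✓
b·c²: (-22/261)·9/4 + 325/1218·49/25 = 1/3 ✓
b·Ac: 325/1218·203/325 = 1/6 ✓; 3 stages ⇒ order 3.

3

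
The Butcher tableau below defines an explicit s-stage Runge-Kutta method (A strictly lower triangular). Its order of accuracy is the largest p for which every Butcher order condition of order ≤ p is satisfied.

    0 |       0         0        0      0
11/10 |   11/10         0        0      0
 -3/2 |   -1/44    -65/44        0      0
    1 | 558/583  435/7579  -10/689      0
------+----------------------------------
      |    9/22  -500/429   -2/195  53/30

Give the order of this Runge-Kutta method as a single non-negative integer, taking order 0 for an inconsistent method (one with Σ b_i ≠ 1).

4

b = (9/22, -500/429, -2/195, 53/30)
c = (0, 11/10, -3/2, 1)
Ac = (0, 0, -13/8, 9/106)
Σ b_i: 9/22·1 + (-500/429)·1 + (-2/195)·1 + 53/30·1 = 1 ✓
b·c: (-500/429)·11/10 + (-2/195)·(-3/2) + 53/30·1 = 1/2 ✓
b·c²: (-500/429)·121/100 + (-2/195)·9/4 + 53/30·1 = 1/3 ✓
b·Ac: (-2/195)·(-13/8) + 53/30·9/106 = 1/6 ✓
b·c³: (-500/429)·1331/1000 + (-2/195)·(-27/8) + 53/30·1 = 1/4 ✓
b·(c∘Ac): (-2/195)·39/16 + 53/30·9/106 = 1/8 ✓
b·Ac²: (-2/195)·(-143/80) + 53/30·39/1060 = 1/12 ✓
b·A²c: 53/30·5/212 = 1/24 ✓; 4 stages ⇒ order 4.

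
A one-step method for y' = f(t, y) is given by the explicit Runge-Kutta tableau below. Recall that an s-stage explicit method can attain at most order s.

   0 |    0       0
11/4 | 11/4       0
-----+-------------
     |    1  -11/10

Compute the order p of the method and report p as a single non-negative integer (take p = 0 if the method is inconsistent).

0

b = (1, -11/10)
c = (0, 11/4)
Σ b_i: 1·1 + (-11/10)·1 = -1/10 ≠ 1 ⇒ order 0.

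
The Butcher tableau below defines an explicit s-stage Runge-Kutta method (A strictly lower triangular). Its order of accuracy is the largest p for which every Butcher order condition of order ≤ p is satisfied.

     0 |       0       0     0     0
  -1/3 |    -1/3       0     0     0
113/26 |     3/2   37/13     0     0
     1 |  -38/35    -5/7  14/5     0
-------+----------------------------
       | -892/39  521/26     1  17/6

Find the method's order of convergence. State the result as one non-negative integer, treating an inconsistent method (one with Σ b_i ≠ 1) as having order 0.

b = (-892/39, 521/26, 1, 17/6)
c = (0, -1/3, 113/26, 1)
Ac = (0, 0, -37/39, 16936/1365)
Σ b_i: (-892/39)·1 + 521/26·1 + 1·1 + 17/6·1 = 1 ✓
b·c: 521/26·(-1/3) + 1·113/26 + 17/6·1 = 1/2 ✓
b·c²: 521/26·1/9 + 1·12769/676 + 17/6·1 = 145705/6084 ≠ 1/3 ⇒ order 2.
b·Ac: 1·(-37/39) + 17/6·16936/1365 = 140071/4095 ≠ 1/6

2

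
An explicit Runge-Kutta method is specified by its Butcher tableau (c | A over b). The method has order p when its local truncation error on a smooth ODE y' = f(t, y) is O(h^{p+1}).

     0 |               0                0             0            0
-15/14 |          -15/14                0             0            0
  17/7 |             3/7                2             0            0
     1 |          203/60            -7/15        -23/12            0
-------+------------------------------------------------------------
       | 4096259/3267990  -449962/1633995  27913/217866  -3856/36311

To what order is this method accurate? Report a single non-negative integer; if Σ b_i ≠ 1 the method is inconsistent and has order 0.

b = (4096259/3267990, -449962/1633995, 27913/217866, -3856/36311)
c = (0, -15/14, 17/7, 1)
Ac = (0, 0, -15/7, -349/84)
Σ b_i: 4096259/3267990·1 + (-449962/1633995)·1 + 27913/217866·1 + (-3856/36311)·1 = 1 ✓
b·c: (-449962/1633995)·(-15/14) + 27913/217866·17/7 + (-3856/36311)·1 = 1/2 ✓
b·c²: (-449962/1633995)·225/196 + 27913/217866·289/49 + (-3856/36311)·1 = 1/3 ✓
b·Ac: 27913/217866·(-15/7) + (-3856/36311)·(-349/84) = 1/6 ✓
b·c³: (-449962/1633995)·(-3375/2744) + 27913/217866·4913/343 + (-3856/36311)·1 = 6306583/3050124 ≠ 1/4 ⇒ order 3.
b·(c∘Ac): 27913/217866·(-255/49) + (-3856/36311)·(-349/84) = -2407711/10675434 ≠ 1/8
b·Ac²: 27913/217866·225/98 + (-3856/36311)·(-3481/294) = 4732271/3050124 ≠ 1/12
b·A²c: (-3856/36311)·115/28 = -110860/254177 ≠ 1/24

3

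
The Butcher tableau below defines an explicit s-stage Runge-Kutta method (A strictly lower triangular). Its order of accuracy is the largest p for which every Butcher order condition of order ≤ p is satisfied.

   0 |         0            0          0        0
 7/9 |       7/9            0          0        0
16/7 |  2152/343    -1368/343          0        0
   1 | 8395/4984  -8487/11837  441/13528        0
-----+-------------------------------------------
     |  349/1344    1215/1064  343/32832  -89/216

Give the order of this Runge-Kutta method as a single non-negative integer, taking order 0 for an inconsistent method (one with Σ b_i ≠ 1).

4

b = (349/1344, 1215/1064, 343/32832, -89/216)
c = (0, 7/9, 16/7, 1)
Ac = (0, 0, -152/49, -43/89)
Σ b_i: 349/1344·1 + 1215/1064·1 + 343/32832·1 + (-89/216)·1 = 1 ✓
b·c: 1215/1064·7/9 + 343/32832·16/7 + (-89/216)·1 = 1/2 ✓
b·c²: 1215/1064·49/81 + 343/32832·256/49 + (-89/216)·1 = 1/3 ✓
b·Ac: 343/32832·(-152/49) + (-89/216)·(-43/89) = 1/6 ✓
b·c³: 1215/1064·343/729 + 343/32832·4096/343 + (-89/216)·1 = 1/4 ✓
b·(c∘Ac): 343/32832·(-2432/343) + (-89/216)·(-43/89) = 1/8 ✓
b·Ac²: 343/32832·(-152/63) + (-89/216)·(-211/801) = 1/12 ✓
b·A²c: (-89/216)·(-9/89) = 1/24 ✓; 4 stages ⇒ order 4.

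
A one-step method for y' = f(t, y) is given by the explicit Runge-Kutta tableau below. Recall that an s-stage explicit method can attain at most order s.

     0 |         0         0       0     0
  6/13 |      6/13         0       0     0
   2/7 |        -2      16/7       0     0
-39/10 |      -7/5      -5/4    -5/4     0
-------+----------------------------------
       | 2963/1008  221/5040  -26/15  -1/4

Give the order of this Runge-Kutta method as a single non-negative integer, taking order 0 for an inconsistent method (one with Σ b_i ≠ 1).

2

b = (2963/1008, 221/5040, -26/15, -1/4)
c = (0, 6/13, 2/7, -39/10)
Ac = (0, 0, 96/91, -85/91)
Σ b_i: 2963/1008·1 + 221/5040·1 + (-26/15)·1 + (-1/4)·1 = 1 ✓
b·c: 221/5040·6/13 + (-26/15)·2/7 + (-1/4)·(-39/10) = 1/2 ✓
b·c²: 221/5040·36/169 + (-26/15)·4/49 + (-1/4)·1521/100 = -3007651/764400 ≠ 1/3 ⇒ order 2.
b·Ac: (-26/15)·96/91 + (-1/4)·(-85/91) = -2903/1820 ≠ 1/6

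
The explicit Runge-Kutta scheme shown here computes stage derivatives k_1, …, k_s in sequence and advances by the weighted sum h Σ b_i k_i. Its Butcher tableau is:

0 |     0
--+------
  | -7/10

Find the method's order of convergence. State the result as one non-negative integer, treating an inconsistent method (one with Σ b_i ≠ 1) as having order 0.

0

b = (-7/10)
c = (0)
Σ b_i: (-7/10)·1 = -7/10 ≠ 1 ⇒ order 0.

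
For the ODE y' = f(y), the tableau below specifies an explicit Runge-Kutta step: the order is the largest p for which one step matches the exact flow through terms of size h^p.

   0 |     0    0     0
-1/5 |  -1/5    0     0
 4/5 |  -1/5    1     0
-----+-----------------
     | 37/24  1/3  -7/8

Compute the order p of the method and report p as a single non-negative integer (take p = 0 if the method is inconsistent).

b = (37/24, 1/3, -7/8)
c = (0, -1/5, 4/5)
Ac = (0, 0, -1/5)
Σ b_i: 37/24·1 + 1/3·1 + (-7/8)·1 = 1 ✓
b·c: 1/3·(-1/5) + (-7/8)·4/5 = -23/30 ≠ 1/2 ⇒ order 1.

1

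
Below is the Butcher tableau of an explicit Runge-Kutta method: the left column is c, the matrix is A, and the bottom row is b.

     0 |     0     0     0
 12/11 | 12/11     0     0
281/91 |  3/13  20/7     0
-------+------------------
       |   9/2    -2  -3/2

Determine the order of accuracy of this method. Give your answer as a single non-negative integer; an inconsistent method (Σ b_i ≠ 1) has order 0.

1

b = (9/2, -2, -3/2)
c = (0, 12/11, 281/91)
Ac = (0, 0, 240/77)
Σ b_i: 9/2·1 + (-2)·1 + (-3/2)·1 = 1 ✓
b·c: (-2)·12/11 + (-3/2)·281/91 = -13641/2002 ≠ 1/2 ⇒ order 1.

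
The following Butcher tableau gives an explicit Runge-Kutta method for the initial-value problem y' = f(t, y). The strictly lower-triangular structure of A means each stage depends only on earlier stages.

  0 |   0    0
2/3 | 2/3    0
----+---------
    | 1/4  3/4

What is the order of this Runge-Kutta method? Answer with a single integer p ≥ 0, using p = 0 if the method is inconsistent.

2

b = (1/4, 3/4)
c = (0, 2/3)
Σ b_i: 1/4·1 + 3/4·1 = 1 ✓
b·c: 3/4·2/3 = 1/2 ✓; 2 stages ⇒ order 2.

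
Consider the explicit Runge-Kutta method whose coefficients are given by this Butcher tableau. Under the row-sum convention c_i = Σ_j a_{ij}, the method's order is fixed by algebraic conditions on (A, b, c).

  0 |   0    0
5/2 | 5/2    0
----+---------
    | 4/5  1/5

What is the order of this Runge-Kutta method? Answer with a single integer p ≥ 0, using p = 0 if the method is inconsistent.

2

b = (4/5, 1/5)
c = (0, 5/2)
Σ b_i: 4/5·1 + 1/5·1 = 1 ✓
b·c: 1/5·5/2 = 1/2 ✓; 2 stages ⇒ order 2.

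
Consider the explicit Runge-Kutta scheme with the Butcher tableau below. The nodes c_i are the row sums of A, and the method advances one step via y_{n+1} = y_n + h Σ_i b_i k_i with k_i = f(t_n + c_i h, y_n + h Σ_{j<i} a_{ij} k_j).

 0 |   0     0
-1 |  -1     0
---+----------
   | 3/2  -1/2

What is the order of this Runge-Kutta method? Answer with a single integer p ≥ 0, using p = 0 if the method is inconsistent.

b = (3/2, -1/2)
c = (0, -1)
Σ b_i: 3/2·1 + (-1/2)·1 = 1 ✓
b·c: (-1/2)·(-1) = 1/2 ✓; 2 stages ⇒ order 2.

2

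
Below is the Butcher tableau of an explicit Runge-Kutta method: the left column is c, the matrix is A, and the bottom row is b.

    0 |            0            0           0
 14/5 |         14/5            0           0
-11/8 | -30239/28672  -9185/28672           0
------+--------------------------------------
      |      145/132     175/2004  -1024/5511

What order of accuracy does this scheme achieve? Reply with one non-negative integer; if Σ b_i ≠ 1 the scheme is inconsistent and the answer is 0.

b = (145/132, 175/2004, -1024/5511)
c = (0, 14/5, -11/8)
Ac = (0, 0, -1837/2048)
Σ b_i: 145/132·1 + 175/2004·1 + (-1024/5511)·1 = 1 ✓
b·c: 175/2004·14/5 + (-1024/5511)·(-11/8) = 1/2 ✓
b·c²: 175/2004·196/25 + (-1024/5511)·121/64 = 1/3 ✓
b·Ac: (-1024/5511)·(-1837/2048) = 1/6 ✓; 3 stages ⇒ order 3.

3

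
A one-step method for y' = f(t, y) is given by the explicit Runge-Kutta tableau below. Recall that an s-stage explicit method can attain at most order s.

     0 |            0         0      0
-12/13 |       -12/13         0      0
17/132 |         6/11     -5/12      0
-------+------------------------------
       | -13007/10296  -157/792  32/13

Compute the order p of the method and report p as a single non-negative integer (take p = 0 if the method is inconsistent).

2

b = (-13007/10296, -157/792, 32/13)
c = (0, -12/13, 17/132)
Ac = (0, 0, 5/13)
Σ b_i: (-13007/10296)·1 + (-157/792)·1 + 32/13·1 = 1 ✓
b·c: (-157/792)·(-12/13) + 32/13·17/132 = 1/2 ✓
b·c²: (-157/792)·144/169 + 32/13·289/17424 = -23572/184041 ≠ 1/3 ⇒ order 2.
b·Ac: 32/13·5/13 = 160/169 ≠ 1/6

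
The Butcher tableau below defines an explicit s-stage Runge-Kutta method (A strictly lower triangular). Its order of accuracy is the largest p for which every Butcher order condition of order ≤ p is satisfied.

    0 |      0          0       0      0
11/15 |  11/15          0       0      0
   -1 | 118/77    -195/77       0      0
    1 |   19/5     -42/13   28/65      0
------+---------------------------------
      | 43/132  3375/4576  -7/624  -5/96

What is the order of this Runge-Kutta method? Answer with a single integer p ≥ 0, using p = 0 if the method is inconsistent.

4

b = (43/132, 3375/4576, -7/624, -5/96)
c = (0, 11/15, -1, 1)
Ac = (0, 0, -13/7, -14/5)
Σ b_i: 43/132·1 + 3375/4576·1 + (-7/624)·1 + (-5/96)·1 = 1 ✓
b·c: 3375/4576·11/15 + (-7/624)·(-1) + (-5/96)·1 = 1/2 ✓
b·c²: 3375/4576·121/225 + (-7/624)·1 + (-5/96)·1 = 1/3 ✓
b·Ac: (-7/624)·(-13/7) + (-5/96)·(-14/5) = 1/6 ✓
b·c³: 3375/4576·1331/3375 + (-7/624)·(-1) + (-5/96)·1 = 1/4 ✓
b·(c∘Ac): (-7/624)·13/7 + (-5/96)·(-14/5) = 1/8 ✓
b·Ac²: (-7/624)·(-143/105) + (-5/96)·(-98/75) = 1/12 ✓
b·A²c: (-5/96)·(-4/5) = 1/24 ✓; 4 stages ⇒ order 4.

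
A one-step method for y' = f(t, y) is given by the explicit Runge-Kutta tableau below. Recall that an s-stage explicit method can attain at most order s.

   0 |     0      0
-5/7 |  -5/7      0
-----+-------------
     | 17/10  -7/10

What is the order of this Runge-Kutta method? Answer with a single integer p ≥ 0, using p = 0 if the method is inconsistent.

2

b = (17/10, -7/10)
c = (0, -5/7)
Σ b_i: 17/10·1 + (-7/10)·1 = 1 ✓
b·c: (-7/10)·(-5/7) = 1/2 ✓; 2 stages ⇒ order 2.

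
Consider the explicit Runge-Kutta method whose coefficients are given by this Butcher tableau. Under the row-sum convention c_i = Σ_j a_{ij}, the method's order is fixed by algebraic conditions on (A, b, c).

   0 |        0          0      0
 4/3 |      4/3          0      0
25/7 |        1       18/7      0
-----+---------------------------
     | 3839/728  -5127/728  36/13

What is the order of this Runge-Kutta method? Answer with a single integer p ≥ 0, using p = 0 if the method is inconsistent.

b = (3839/728, -5127/728, 36/13)
c = (0, 4/3, 25/7)
Ac = (0, 0, 24/7)
Σ b_i: 3839/728·1 + (-5127/728)·1 + 36/13·1 = 1 ✓
b·c: (-5127/728)·4/3 + 36/13·25/7 = 1/2 ✓
b·c²: (-5127/728)·16/9 + 36/13·625/49 = 43574/1911 ≠ 1/3 ⇒ order 2.
b·Ac: 36/13·24/7 = 864/91 ≠ 1/6

2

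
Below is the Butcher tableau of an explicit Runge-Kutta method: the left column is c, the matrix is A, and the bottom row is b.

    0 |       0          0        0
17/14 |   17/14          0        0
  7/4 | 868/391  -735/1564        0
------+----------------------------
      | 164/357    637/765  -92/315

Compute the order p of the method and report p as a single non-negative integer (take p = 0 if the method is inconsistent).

3

b = (164/357, 637/765, -92/315)
c = (0, 17/14, 7/4)
Ac = (0, 0, -105/184)
Σ b_i: 164/357·1 + 637/765·1 + (-92/315)·1 = 1 ✓
b·c: 637/765·17/14 + (-92/315)·7/4 = 1/2 ✓
b·c²: 637/765·289/196 + (-92/315)·49/16 = 1/3 ✓
b·Ac: (-92/315)·(-105/184) = 1/6 ✓; 3 stages ⇒ order 3.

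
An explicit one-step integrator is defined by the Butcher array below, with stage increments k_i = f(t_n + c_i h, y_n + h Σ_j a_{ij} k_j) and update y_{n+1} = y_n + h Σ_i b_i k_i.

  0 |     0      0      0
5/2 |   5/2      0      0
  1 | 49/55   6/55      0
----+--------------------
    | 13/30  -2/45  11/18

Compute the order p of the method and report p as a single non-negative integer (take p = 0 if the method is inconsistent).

3

b = (13/30, -2/45, 11/18)
c = (0, 5/2, 1)
Ac = (0, 0, 3/11)
Σ b_i: 13/30·1 + (-2/45)·1 + 11/18·1 = 1 ✓
b·c: (-2/45)·5/2 + 11/18·1 = 1/2 ✓
b·c²: (-2/45)·25/4 + 11/18·1 = 1/3 ✓
b·Ac: 11/18·3/11 = 1/6 ✓; 3 stages ⇒ order 3.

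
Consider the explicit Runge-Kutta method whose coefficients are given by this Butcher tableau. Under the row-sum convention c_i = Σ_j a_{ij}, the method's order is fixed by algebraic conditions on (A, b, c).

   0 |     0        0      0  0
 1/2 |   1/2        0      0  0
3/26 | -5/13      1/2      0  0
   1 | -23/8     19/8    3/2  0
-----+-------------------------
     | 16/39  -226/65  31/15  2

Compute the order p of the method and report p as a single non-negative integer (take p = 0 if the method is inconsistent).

2

b = (16/39, -226/65, 31/15, 2)
c = (0, 1/2, 3/26, 1)
Ac = (0, 0, 1/4, 283/208)
Σ b_i: 16/39·1 + (-226/65)·1 + 31/15·1 + 2·1 = 1 ✓
b·c: (-226/65)·1/2 + 31/15·3/26 + 2·1 = 1/2 ✓
b·c²: (-226/65)·1/4 + 31/15·9/676 + 2·1 = 783/676 ≠ 1/3 ⇒ order 2.
b·Ac: 31/15·1/4 + 2·283/208 = 5051/1560 ≠ 1/6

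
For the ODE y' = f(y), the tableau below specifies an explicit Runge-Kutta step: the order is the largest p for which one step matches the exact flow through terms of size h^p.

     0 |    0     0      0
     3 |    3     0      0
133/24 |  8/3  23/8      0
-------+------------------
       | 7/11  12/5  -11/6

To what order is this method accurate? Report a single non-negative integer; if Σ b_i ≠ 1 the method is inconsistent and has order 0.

b = (7/11, 12/5, -11/6)
c = (0, 3, 133/24)
Ac = (0, 0, 69/8)
Σ b_i: 7/11·1 + 12/5·1 + (-11/6)·1 = 397/330 ≠ 1 ⇒ order 0.

0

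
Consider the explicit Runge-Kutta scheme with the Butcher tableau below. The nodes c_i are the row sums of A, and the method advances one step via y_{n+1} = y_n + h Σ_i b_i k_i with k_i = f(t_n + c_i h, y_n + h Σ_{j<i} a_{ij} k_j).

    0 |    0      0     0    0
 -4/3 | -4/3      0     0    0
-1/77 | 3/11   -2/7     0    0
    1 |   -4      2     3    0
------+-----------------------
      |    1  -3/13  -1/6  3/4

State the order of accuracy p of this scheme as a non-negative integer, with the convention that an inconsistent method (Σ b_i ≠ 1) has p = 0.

b = (1, -3/13, -1/6, 3/4)
c = (0, -4/3, -1/77, 1)
Ac = (0, 0, 8/21, -625/231)
Σ b_i: 1·1 + (-3/13)·1 + (-1/6)·1 + 3/4·1 = 211/156 ≠ 1 ⇒ order 0.

0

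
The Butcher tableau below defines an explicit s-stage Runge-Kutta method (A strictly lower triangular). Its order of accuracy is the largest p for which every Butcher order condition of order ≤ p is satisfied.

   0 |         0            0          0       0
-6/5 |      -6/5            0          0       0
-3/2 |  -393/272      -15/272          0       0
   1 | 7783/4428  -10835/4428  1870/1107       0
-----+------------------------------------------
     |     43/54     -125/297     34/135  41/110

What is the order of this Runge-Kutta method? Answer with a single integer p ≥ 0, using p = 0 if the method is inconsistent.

4

b = (43/54, -125/297, 34/135, 41/110)
c = (0, -6/5, -3/2, 1)
Ac = (0, 0, 9/136, 33/82)
Σ b_i: 43/54·1 + (-125/297)·1 + 34/135·1 + 41/110·1 = 1 ✓
b·c: (-125/297)·(-6/5) + 34/135·(-3/2) + 41/110·1 = 1/2 ✓
b·c²: (-125/297)·36/25 + 34/135·9/4 + 41/110·1 = 1/3 ✓
b·Ac: 34/135·9/136 + 41/110·33/82 = 1/6 ✓
b·c³: (-125/297)·(-216/125) + 34/135·(-27/8) + 41/110·1 = 1/4 ✓
b·(c∘Ac): 34/135·(-27/272) + 41/110·33/82 = 1/8 ✓
b·Ac²: 34/135·(-27/340) + 41/110·341/1230 = 1/12 ✓
b·A²c: 41/110·55/492 = 1/24 ✓; 4 stages ⇒ order 4.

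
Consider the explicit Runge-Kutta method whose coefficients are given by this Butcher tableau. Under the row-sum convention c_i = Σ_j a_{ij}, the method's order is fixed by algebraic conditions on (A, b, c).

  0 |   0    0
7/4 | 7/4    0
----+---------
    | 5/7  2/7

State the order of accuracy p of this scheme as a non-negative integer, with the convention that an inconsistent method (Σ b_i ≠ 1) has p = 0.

2

b = (5/7, 2/7)
c = (0, 7/4)
Σ b_i: 5/7·1 + 2/7·1 = 1 ✓
b·c: 2/7·7/4 = 1/2 ✓; 2 stages ⇒ order 2.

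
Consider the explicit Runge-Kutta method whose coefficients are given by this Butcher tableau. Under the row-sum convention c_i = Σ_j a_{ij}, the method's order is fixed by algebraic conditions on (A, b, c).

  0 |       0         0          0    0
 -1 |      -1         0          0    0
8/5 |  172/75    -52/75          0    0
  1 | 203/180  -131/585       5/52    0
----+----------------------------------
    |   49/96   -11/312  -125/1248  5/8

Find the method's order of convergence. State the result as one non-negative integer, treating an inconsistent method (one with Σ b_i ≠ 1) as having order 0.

4

b = (49/96, -11/312, -125/1248, 5/8)
c = (0, -1, 8/5, 1)
Ac = (0, 0, 52/75, 17/45)
Σ b_i: 49/96·1 + (-11/312)·1 + (-125/1248)·1 + 5/8·1 = 1 ✓
b·c: (-11/312)·(-1) + (-125/1248)·8/5 + 5/8·1 = 1/2 ✓
b·c²: (-11/312)·1 + (-125/1248)·64/25 + 5/8·1 = 1/3 ✓
b·Ac: (-125/1248)·52/75 + 5/8·17/45 = 1/6 ✓
b·c³: (-11/312)·(-1) + (-125/1248)·512/125 + 5/8·1 = 1/4 ✓
b·(c∘Ac): (-125/1248)·416/375 + 5/8·17/45 = 1/8 ✓
b·Ac²: (-125/1248)·(-52/75) + 5/8·1/45 = 1/12 ✓
b·A²c: 5/8·1/15 = 1/24 ✓; 4 stages ⇒ order 4.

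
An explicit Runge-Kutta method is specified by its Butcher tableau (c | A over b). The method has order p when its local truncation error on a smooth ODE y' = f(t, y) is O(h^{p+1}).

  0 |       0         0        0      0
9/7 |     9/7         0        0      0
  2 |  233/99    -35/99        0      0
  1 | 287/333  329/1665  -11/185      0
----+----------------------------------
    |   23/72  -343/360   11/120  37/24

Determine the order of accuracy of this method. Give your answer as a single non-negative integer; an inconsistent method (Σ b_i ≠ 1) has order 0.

4

b = (23/72, -343/360, 11/120, 37/24)
c = (0, 9/7, 2, 1)
Ac = (0, 0, -5/11, 5/37)
Σ b_i: 23/72·1 + (-343/360)·1 + 11/120·1 + 37/24·1 = 1 ✓
b·c: (-343/360)·9/7 + 11/120·2 + 37/24·1 = 1/2 ✓
b·c²: (-343/360)·81/49 + 11/120·4 + 37/24·1 = 1/3 ✓
b·Ac: 11/120·(-5/11) + 37/24·5/37 = 1/6 ✓
b·c³: (-343/360)·729/343 + 11/120·8 + 37/24·1 = 1/4 ✓
b·(c∘Ac): 11/120·(-10/11) + 37/24·5/37 = 1/8 ✓
b·Ac²: 11/120·(-45/77) + 37/24·23/259 = 1/12 ✓
b·A²c: 37/24·1/37 = 1/24 ✓; 4 stages ⇒ order 4.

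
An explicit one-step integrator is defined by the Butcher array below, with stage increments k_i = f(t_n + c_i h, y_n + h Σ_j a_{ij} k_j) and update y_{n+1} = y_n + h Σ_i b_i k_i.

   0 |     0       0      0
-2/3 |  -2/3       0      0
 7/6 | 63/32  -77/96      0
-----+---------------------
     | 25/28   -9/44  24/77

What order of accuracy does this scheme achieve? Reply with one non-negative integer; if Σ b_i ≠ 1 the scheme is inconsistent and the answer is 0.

b = (25/28, -9/44, 24/77)
c = (0, -2/3, 7/6)
Ac = (0, 0, 77/144)
Σ b_i: 25/28·1 + (-9/44)·1 + 24/77·1 = 1 ✓
b·c: (-9/44)·(-2/3) + 24/77·7/6 = 1/2 ✓
b·c²: (-9/44)·4/9 + 24/77·49/36 = 1/3 ✓
b·Ac: 24/77·77/144 = 1/6 ✓; 3 stages ⇒ order 3.

3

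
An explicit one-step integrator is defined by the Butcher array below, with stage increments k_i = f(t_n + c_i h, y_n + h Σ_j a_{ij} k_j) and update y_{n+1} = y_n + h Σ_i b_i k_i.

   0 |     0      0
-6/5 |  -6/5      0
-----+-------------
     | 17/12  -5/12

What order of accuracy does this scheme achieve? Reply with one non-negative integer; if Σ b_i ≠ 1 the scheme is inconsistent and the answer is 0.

2

b = (17/12, -5/12)
c = (0, -6/5)
Σ b_i: 17/12·1 + (-5/12)·1 = 1 ✓
b·c: (-5/12)·(-6/5) = 1/2 ✓; 2 stages ⇒ order 2.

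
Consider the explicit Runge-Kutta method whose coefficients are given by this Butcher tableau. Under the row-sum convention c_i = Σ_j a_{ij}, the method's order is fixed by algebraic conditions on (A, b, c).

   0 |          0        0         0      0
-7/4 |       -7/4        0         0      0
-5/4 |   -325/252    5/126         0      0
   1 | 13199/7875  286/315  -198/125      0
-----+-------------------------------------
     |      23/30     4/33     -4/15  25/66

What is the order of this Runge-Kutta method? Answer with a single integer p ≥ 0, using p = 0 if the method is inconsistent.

4

b = (23/30, 4/33, -4/15, 25/66)
c = (0, -7/4, -5/4, 1)
Ac = (0, 0, -5/72, 88/225)
Σ b_i: 23/30·1 + 4/33·1 + (-4/15)·1 + 25/66·1 = 1 ✓
b·c: 4/33·(-7/4) + (-4/15)·(-5/4) + 25/66·1 = 1/2 ✓
b·c²: 4/33·49/16 + (-4/15)·25/16 + 25/66·1 = 1/3 ✓
b·Ac: (-4/15)·(-5/72) + 25/66·88/225 = 1/6 ✓
b·c³: 4/33·(-343/64) + (-4/15)·(-125/64) + 25/66·1 = 1/4 ✓
b·(c∘Ac): (-4/15)·25/288 + 25/66·88/225 = 1/8 ✓
b·Ac²: (-4/15)·35/288 + 25/66·11/36 = 1/12 ✓
b·A²c: 25/66·11/100 = 1/24 ✓; 4 stages ⇒ order 4.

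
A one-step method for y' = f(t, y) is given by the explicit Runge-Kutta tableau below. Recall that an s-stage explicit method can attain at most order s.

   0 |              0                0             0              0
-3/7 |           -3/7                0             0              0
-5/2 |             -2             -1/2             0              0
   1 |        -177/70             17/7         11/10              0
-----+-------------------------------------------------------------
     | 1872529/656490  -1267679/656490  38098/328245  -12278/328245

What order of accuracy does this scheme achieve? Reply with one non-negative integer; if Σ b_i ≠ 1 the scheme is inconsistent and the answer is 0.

3

b = (1872529/656490, -1267679/656490, 38098/328245, -12278/328245)
c = (0, -3/7, -5/2, 1)
Ac = (0, 0, 3/14, -743/196)
Σ b_i: 1872529/656490·1 + (-1267679/656490)·1 + 38098/328245·1 + (-12278/328245)·1 = 1 ✓
b·c: (-1267679/656490)·(-3/7) + 38098/328245·(-5/2) + (-12278/328245)·1 = 1/2 ✓
b·c²: (-1267679/656490)·9/49 + 38098/328245·25/4 + (-12278/328245)·1 = 1/3 ✓
b·Ac: 38098/328245·3/14 + (-12278/328245)·(-743/196) = 1/6 ✓
b·c³: (-1267679/656490)·(-27/343) + 38098/328245·(-125/8) + (-12278/328245)·1 = -1040975/612724 ≠ 1/4 ⇒ order 3.
b·(c∘Ac): 38098/328245·(-15/28) + (-12278/328245)·(-743/196) = 26134/328245 ≠ 1/8
b·Ac²: 38098/328245·(-9/98) + (-12278/328245)·20089/2744 = -2614831/9190860 ≠ 1/12
b·A²c: (-12278/328245)·33/140 = -9647/1094150 ≠ 1/24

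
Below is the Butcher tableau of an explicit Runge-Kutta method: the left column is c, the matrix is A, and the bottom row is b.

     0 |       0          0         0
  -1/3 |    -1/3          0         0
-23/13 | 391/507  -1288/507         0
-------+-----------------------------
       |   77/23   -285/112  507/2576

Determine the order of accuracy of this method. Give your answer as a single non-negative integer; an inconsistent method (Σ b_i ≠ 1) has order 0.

b = (77/23, -285/112, 507/2576)
c = (0, -1/3, -23/13)
Ac = (0, 0, 1288/1521)
Σ b_i: 77/23·1 + (-285/112)·1 + 507/2576·1 = 1 ✓
b·c: (-285/112)·(-1/3) + 507/2576·(-23/13) = 1/2 ✓
b·c²: (-285/112)·1/9 + 507/2576·529/169 = 1/3 ✓
b·Ac: 507/2576·1288/1521 = 1/6 ✓; 3 stages ⇒ order 3.

3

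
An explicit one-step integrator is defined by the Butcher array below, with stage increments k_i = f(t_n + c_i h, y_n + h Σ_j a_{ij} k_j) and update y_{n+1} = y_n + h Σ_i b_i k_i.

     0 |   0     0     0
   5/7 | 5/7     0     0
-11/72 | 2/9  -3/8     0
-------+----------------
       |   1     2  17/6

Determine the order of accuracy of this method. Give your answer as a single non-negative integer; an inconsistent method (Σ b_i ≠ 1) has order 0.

0

b = (1, 2, 17/6)
c = (0, 5/7, -11/72)
Ac = (0, 0, -15/56)
Σ b_i: 1·1 + 2·1 + 17/6·1 = 35/6 ≠ 1 ⇒ order 0.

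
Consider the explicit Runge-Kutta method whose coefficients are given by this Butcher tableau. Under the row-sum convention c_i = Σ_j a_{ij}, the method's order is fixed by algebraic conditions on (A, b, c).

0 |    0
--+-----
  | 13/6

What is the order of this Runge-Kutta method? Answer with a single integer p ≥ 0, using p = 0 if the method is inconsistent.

b = (13/6)
c = (0)
Σ b_i: 13/6·1 = 13/6 ≠ 1 ⇒ order 0.

0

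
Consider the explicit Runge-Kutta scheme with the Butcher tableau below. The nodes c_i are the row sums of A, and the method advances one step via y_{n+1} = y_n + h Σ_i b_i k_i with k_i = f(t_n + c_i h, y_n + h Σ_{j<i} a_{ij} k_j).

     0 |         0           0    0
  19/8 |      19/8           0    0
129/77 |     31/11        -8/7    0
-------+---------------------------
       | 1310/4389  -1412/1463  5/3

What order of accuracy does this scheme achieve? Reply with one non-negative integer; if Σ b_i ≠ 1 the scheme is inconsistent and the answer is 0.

b = (1310/4389, -1412/1463, 5/3)
c = (0, 19/8, 129/77)
Ac = (0, 0, -19/7)
Σ b_i: 1310/4389·1 + (-1412/1463)·1 + 5/3·1 = 1 ✓
b·c: (-1412/1463)·19/8 + 5/3·129/77 = 1/2 ✓
b·c²: (-1412/1463)·361/64 + 5/3·16641/5929 = -72679/94864 ≠ 1/3 ⇒ order 2.
b·Ac: 5/3·(-19/7) = -95/21 ≠ 1/6

2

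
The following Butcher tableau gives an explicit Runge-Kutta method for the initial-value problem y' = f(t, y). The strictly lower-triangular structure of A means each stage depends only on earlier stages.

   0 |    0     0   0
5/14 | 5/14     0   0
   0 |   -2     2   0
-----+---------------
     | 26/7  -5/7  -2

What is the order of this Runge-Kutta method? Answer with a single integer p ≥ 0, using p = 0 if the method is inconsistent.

1

b = (26/7, -5/7, -2)
c = (0, 5/14, 0)
Ac = (0, 0, 5/7)
Σ b_i: 26/7·1 + (-5/7)·1 + (-2)·1 = 1 ✓
b·c: (-5/7)·5/14 = -25/98 ≠ 1/2 ⇒ order 1.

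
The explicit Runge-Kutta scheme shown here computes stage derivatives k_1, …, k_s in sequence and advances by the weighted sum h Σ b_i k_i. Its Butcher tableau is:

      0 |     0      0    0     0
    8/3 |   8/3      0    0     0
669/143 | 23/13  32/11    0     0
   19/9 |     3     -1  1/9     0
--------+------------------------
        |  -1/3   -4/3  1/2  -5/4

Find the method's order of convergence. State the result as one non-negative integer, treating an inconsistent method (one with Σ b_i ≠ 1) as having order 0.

b = (-1/3, -4/3, 1/2, -5/4)
c = (0, 8/3, 669/143, 19/9)
Ac = (0, 0, 256/33, -307/143)
Σ b_i: (-1/3)·1 + (-4/3)·1 + 1/2·1 + (-5/4)·1 = -29/12 ≠ 1 ⇒ order 0.

0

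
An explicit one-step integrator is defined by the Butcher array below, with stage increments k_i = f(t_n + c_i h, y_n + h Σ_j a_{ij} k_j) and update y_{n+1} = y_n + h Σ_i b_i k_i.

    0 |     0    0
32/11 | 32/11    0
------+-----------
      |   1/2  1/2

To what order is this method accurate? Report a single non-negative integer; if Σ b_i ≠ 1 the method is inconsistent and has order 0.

1

b = (1/2, 1/2)
c = (0, 32/11)
Σ b_i: 1/2·1 + 1/2·1 = 1 ✓
b·c: 1/2·32/11 = 16/11 ≠ 1/2 ⇒ order 1.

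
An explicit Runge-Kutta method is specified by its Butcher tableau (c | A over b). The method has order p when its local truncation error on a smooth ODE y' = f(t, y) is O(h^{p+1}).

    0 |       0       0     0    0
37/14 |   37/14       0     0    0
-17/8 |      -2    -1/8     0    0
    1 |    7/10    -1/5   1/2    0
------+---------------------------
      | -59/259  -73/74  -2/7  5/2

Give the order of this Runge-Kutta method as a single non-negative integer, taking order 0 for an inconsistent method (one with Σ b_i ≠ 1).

2

b = (-59/259, -73/74, -2/7, 5/2)
c = (0, 37/14, -17/8, 1)
Ac = (0, 0, -37/112, -891/560)
Σ b_i: (-59/259)·1 + (-73/74)·1 + (-2/7)·1 + 5/2·1 = 1 ✓
b·c: (-73/74)·37/14 + (-2/7)·(-17/8) + 5/2·1 = 1/2 ✓
b·c²: (-73/74)·1369/196 + (-2/7)·289/64 + 5/2·1 = -8907/1568 ≠ 1/3 ⇒ order 2.
b·Ac: (-2/7)·(-37/112) + 5/2·(-891/560) = -6089/1568 ≠ 1/6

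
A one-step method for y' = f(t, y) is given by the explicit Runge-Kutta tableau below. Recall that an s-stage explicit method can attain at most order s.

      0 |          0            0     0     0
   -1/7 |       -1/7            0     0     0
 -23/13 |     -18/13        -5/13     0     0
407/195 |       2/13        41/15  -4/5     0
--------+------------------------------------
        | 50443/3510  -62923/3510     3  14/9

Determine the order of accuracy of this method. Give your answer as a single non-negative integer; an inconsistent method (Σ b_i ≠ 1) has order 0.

b = (50443/3510, -62923/3510, 3, 14/9)
c = (0, -1/7, -23/13, 407/195)
Ac = (0, 0, 5/91, 1399/1365)
Σ b_i: 50443/3510·1 + (-62923/3510)·1 + 3·1 + 14/9·1 = 1 ✓
b·c: (-62923/3510)·(-1/7) + 3·(-23/13) + 14/9·407/195 = 1/2 ✓
b·c²: (-62923/3510)·1/49 + 3·529/169 + 14/9·165649/38025 = 5823523/368550 ≠ 1/3 ⇒ order 2.
b·Ac: 3·5/91 + 14/9·1399/1365 = 21611/12285 ≠ 1/6

2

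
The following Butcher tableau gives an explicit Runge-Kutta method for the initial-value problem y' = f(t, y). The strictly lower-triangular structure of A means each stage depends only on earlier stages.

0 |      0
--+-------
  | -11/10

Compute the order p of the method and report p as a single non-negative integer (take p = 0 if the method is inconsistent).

0

b = (-11/10)
c = (0)
Σ b_i: (-11/10)·1 = -11/10 ≠ 1 ⇒ order 0.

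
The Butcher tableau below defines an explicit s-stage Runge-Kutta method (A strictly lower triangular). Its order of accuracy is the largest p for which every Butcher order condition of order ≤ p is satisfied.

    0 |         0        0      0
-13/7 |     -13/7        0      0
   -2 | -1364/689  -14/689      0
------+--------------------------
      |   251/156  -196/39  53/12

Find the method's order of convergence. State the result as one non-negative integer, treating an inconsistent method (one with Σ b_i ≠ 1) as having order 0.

b = (251/156, -196/39, 53/12)
c = (0, -13/7, -2)
Ac = (0, 0, 2/53)
Σ b_i: 251/156·1 + (-196/39)·1 + 53/12·1 = 1 ✓
b·c: (-196/39)·(-13/7) + 53/12·(-2) = 1/2 ✓
b·c²: (-196/39)·169/49 + 53/12·4 = 1/3 ✓
b·Ac: 53/12·2/53 = 1/6 ✓; 3 stages ⇒ order 3.

3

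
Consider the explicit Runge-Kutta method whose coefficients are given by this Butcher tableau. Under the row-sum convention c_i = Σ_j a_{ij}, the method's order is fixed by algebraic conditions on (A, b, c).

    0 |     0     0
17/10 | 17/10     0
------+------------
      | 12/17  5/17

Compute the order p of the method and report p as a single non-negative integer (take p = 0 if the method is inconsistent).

2

b = (12/17, 5/17)
c = (0, 17/10)
Σ b_i: 12/17·1 + 5/17·1 = 1 ✓
b·c: 5/17·17/10 = 1/2 ✓; 2 stages ⇒ order 2.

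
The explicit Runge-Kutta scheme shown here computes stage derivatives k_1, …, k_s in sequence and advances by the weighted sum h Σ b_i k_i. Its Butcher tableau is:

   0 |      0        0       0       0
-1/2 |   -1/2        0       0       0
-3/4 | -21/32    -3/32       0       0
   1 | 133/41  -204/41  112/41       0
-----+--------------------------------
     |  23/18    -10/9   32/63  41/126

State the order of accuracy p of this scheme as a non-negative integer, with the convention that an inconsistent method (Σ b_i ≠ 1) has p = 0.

b = (23/18, -10/9, 32/63, 41/126)
c = (0, -1/2, -3/4, 1)
Ac = (0, 0, 3/64, 18/41)
Σ b_i: 23/18·1 + (-10/9)·1 + 32/63·1 + 41/126·1 = 1 ✓
b·c: (-10/9)·(-1/2) + 32/63·(-3/4) + 41/126·1 = 1/2 ✓
b·c²: (-10/9)·1/4 + 32/63·9/16 + 41/126·1 = 1/3 ✓
b·Ac: 32/63·3/64 + 41/126·18/41 = 1/6 ✓
b·c³: (-10/9)·(-1/8) + 32/63·(-27/64) + 41/126·1 = 1/4 ✓
b·(c∘Ac): 32/63·(-9/256) + 41/126·18/41 = 1/8 ✓
b·Ac²: 32/63·(-3/128) + 41/126·12/41 = 1/12 ✓
b·A²c: 41/126·21/164 = 1/24 ✓; 4 stages ⇒ order 4.

4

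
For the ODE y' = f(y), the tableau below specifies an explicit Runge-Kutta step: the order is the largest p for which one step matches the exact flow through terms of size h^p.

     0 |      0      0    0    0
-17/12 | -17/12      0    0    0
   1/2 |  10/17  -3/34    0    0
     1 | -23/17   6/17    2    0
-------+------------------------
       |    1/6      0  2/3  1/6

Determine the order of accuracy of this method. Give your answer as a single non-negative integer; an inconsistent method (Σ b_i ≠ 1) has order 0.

4

b = (1/6, 0, 2/3, 1/6)
c = (0, -17/12, 1/2, 1)
Ac = (0, 0, 1/8, 1/2)
Σ b_i: 1/6·1 + 2/3·1 + 1/6·1 = 1 ✓
b·c: 2/3·1/2 + 1/6·1 = 1/2 ✓
b·c²: 2/3·1/4 + 1/6·1 = 1/3 ✓
b·Ac: 2/3·1/8 + 1/6·1/2 = 1/6 ✓
b·c³: 2/3·1/8 + 1/6·1 = 1/4 ✓
b·(c∘Ac): 2/3·1/16 + 1/6·1/2 = 1/8 ✓
b·Ac²: 2/3·(-17/96) + 1/6·29/24 = 1/12 ✓
b·A²c: 1/6·1/4 = 1/24 ✓; 4 stages ⇒ order 4.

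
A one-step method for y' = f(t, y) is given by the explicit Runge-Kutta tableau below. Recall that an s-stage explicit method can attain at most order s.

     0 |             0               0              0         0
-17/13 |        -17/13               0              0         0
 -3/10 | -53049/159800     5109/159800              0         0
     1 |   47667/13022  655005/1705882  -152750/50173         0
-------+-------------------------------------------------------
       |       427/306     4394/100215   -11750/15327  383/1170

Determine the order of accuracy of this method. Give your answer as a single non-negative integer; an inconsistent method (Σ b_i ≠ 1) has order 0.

b = (427/306, 4394/100215, -11750/15327, 383/1170)
c = (0, -17/13, -3/10, 1)
Ac = (0, 0, -393/9400, 315/766)
Σ b_i: 427/306·1 + 4394/100215·1 + (-11750/15327)·1 + 383/1170·1 = 1 ✓
b·c: 4394/100215·(-17/13) + (-11750/15327)·(-3/10) + 383/1170·1 = 1/2 ✓
b·c²: 4394/100215·289/169 + (-11750/15327)·9/100 + 383/1170·1 = 1/3 ✓
b·Ac: (-11750/15327)·(-393/9400) + 383/1170·315/766 = 1/6 ✓
b·c³: 4394/100215·(-4913/2197) + (-11750/15327)·(-27/1000) + 383/1170·1 = 1/4 ✓
b·(c∘Ac): (-11750/15327)·1179/94000 + 383/1170·315/766 = 1/8 ✓
b·Ac²: (-11750/15327)·6681/122200 + 383/1170·1905/4979 = 1/12 ✓
b·A²c: 383/1170·195/1532 = 1/24 ✓; 4 stages ⇒ order 4.

4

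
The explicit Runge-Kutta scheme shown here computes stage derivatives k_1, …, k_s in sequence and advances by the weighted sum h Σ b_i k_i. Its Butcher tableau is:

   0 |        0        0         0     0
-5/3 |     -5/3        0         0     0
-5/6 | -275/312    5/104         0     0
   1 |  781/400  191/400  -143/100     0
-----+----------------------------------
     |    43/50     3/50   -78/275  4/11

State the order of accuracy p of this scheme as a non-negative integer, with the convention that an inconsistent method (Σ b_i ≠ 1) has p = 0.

4

b = (43/50, 3/50, -78/275, 4/11)
c = (0, -5/3, -5/6, 1)
Ac = (0, 0, -25/312, 19/48)
Σ b_i: 43/50·1 + 3/50·1 + (-78/275)·1 + 4/11·1 = 1 ✓
b·c: 3/50·(-5/3) + (-78/275)·(-5/6) + 4/11·1 = 1/2 ✓
b·c²: 3/50·25/9 + (-78/275)·25/36 + 4/11·1 = 1/3 ✓
b·Ac: (-78/275)·(-25/312) + 4/11·19/48 = 1/6 ✓
b·c³: 3/50·(-125/27) + (-78/275)·(-125/216) + 4/11·1 = 1/4 ✓
b·(c∘Ac): (-78/275)·125/1872 + 4/11·19/48 = 1/8 ✓
b·Ac²: (-78/275)·125/936 + 4/11·1/3 = 1/12 ✓
b·A²c: 4/11·11/96 = 1/24 ✓; 4 stages ⇒ order 4.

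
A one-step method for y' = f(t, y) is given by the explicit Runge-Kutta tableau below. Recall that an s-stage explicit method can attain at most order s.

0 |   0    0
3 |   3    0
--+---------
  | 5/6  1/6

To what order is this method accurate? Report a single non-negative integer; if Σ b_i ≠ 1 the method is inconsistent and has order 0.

2

b = (5/6, 1/6)
c = (0, 3)
Σ b_i: 5/6·1 + 1/6·1 = 1 ✓
b·c: 1/6·3 = 1/2 ✓; 2 stages ⇒ order 2.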